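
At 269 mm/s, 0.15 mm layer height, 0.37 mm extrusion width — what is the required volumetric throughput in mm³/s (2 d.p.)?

Bead cross-section = 0.15 × 0.37 = 0.0555 mm².
Q = v·A = 269 × 0.0555 = 14.93 mm³/s.

14.93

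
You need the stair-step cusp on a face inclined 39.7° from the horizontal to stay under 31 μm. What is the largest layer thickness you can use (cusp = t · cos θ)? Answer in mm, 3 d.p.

t = h_c / cos θ = 0.031 / 0.7694 = 0.040 mm.

0.040 mm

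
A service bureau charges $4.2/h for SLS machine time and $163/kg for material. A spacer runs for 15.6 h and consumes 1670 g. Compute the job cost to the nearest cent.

Time charge = 4.2 × 15.6 = $65.52.
Feedstock cost = 163 × 1670/1000, so $272.21.
Job cost: 65.52 + 272.21 = $337.73.

$337.73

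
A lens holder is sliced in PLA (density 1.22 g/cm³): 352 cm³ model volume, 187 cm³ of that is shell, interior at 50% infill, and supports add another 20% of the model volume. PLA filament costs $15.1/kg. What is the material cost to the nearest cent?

$6.26

Volume inside the shell: 352 − 187 → 165 cm³.
Infill volume: 0.50 × 165 → 82.5 cm³.
Support = 0.20 × 352, so 70.4 cm³.
Deposited volume = 187 + 82.5 + 70.4, so 339.9 cm³.
Mass = 339.9 × 1.22 = 414.678 g.
Cost = 414.678 g / 1000 × $15.1/kg = $6.26.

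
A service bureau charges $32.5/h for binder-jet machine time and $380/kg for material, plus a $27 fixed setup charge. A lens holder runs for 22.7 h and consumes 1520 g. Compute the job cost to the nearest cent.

Time charge: 32.5 × 22.7 → $737.75.
Material cost = 380 × 1520/1000 = $577.60.
Total = 737.75 + 577.60 + 27 = $1342.35.

$1342.35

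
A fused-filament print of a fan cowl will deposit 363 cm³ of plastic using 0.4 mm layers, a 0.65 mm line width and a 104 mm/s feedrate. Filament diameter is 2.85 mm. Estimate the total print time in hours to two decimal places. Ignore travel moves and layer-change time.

3.73 hours

Extrusion cross-section: 0.4 × 0.65 → 0.26 mm².
Path length: 363000 mm³ / 0.26 mm² → 1396153.8 mm.
Print-move time = 1396153.8 / 104 = 13424.6 s.
Converting: 13424.6 s = 3.73 hours.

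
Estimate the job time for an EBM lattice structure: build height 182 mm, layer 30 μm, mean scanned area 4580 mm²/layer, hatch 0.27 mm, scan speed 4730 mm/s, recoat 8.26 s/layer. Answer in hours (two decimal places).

Layers = ⌈182/0.03⌉ = 6067.
Scan path per layer = 4580 / 0.27, so 16963 mm.
Scan time per layer = 16963 / 4730, so 3.5863 s.
Layer cycle = 3.5863 + 8.26, so 11.8463 s.
6067 layers × 11.8463 s/layer = 71871.5021 s, i.e. 19.96 hours.

19.96 hours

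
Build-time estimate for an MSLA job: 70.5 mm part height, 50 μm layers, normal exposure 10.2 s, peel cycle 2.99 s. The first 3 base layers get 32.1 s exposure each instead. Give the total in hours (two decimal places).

5.18 hours

Number of layers: 70.5 / 0.05 → 1410 (rounded up).
Burn-in layers: 3 × (32.1 + 2.99) → 105.27 s.
Normal layers: 1407 × (10.2 + 2.99) → 18558.33 s.
Sum: 105.27 + 18558.33 = 18663.6 s → 5.18 hours.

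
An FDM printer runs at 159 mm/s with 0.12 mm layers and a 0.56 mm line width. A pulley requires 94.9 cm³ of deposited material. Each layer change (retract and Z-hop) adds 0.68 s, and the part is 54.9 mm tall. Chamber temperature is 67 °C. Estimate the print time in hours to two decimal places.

Line area = 0.12 × 0.56, so 0.0672 mm².
Toolpath length = 94.9 cm³ / 0.0672 mm² = 94900 / 0.0672 = 1412202.4 mm.
Extrusion time: 1412202.4 / 159 → 8881.8 s.
Number of layers: 54.9 / 0.12 → 458 (rounded up).
Layer-change overhead: 458 × 0.68 → 311.44 s.
Altogether 8881.8 + 311.44 = 9193.24 s, i.e. 2.55 hours.

2.55 hours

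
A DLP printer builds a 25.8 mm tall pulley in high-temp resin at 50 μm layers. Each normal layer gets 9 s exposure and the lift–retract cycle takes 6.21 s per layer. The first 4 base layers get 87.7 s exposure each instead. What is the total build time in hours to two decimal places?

2.27 hours

Layer count = ceil(25.8 / 0.05) = 516.
Burn-in layers = 4 × (87.7 + 6.21), so 375.64 s.
Remaining layers = 512 × (9 + 6.21) = 7787.52 s.
Sum: 375.64 + 7787.52 = 8163.16 s → 2.27 hours.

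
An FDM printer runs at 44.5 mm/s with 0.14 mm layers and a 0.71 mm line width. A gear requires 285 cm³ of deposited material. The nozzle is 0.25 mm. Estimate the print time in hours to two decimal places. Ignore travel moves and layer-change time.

Line area = 0.14 × 0.71 = 0.0994 mm².
Path length: 285000 mm³ / 0.0994 mm² → 2867203.2 mm.
Print-move time = 2867203.2 / 44.5 = 64431.5 s.
Converting: 64431.5 s = 17.90 hours.

17.90 hours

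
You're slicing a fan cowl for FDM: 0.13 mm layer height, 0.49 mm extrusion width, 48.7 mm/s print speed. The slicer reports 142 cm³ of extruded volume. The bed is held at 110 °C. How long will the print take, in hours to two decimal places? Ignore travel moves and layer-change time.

12.72 hours

Line area = 0.13 × 0.49 = 0.0637 mm².
Path length: 142000 mm³ / 0.0637 mm² → 2229199.4 mm.
Print-move time = 2229199.4 / 48.7, so 45774.1 s.
45774.1 s = 12.72 hours.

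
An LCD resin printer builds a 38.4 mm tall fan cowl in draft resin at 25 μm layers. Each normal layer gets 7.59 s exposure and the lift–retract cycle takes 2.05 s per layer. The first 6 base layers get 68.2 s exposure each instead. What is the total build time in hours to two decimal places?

4.21 hours

Layers = ⌈38.4/0.025⌉ = 1536.
Base layers = 6 × (68.2 + 2.05), so 421.5 s.
Normal layers = 1530 × (7.59 + 2.05), so 14749.2 s.
Total = 421.5 + 14749.2 = 15170.7 s = 4.21 hours.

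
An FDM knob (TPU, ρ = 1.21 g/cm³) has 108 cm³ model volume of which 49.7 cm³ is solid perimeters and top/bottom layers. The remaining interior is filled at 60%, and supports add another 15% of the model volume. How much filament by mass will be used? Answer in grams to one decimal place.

Interior volume = 108 − 49.7 = 58.3 cm³.
Deposited infill: 0.60 × 58.3 → 34.98 cm³.
Support = 0.15 × 108 = 16.2 cm³.
Total extruded = 49.7 + 34.98 + 16.2, so 100.88 cm³.
Mass: 100.88 × 1.21 → 122.0648 g.

122.1 g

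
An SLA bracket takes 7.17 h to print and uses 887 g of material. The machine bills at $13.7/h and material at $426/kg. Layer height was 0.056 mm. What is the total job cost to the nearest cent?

Time charge: 13.7 × 7.17 → $98.229.
Material cost: 426 × 887/1000 → $377.862.
Job cost: 98.229 + 377.862 = 476.091 ≈ $476.09.

$476.09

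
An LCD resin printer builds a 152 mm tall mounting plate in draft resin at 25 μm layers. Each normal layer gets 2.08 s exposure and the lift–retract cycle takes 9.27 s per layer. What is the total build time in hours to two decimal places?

Number of layers: 152 / 0.025 → 6080 (rounded up).
Cycle time = 2.08 + 9.27, so 11.35 s.
Total = 6080 × 11.35 = 69008 s = 19.17 hours.

19.17 hours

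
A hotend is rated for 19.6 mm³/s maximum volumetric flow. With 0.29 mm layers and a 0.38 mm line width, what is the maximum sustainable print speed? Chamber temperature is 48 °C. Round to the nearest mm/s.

A: 0.29 × 0.38 → 0.1102 mm².
Max speed = 19.6 / 0.1102 = 177.86 ≈ 178 mm/s.

178 mm/s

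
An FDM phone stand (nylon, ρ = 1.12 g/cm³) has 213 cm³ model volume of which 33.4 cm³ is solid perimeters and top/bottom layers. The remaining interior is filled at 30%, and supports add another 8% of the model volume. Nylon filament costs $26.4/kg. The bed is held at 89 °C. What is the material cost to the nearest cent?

$3.08

Volume inside the shell = 213 − 33.4 = 179.6 cm³.
Deposited infill = 0.30 × 179.6, so 53.88 cm³.
Support = 0.08 × 213 = 17.04 cm³.
Total extruded: 33.4 + 53.88 + 17.04 → 104.32 cm³.
Mass = 104.32 × 1.12, so 116.8384 g.
Cost = 116.8384 g / 1000 × $26.4/kg = $3.08.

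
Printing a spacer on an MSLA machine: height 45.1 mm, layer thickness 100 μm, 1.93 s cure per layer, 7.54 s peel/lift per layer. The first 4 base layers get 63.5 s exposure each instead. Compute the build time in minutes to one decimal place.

Number of layers: 45.1 / 0.1 → 451 (rounded up).
Base layers: 4 × (63.5 + 7.54) → 284.16 s.
Remaining layers = 447 × (1.93 + 7.54), so 4233.09 s.
Sum: 284.16 + 4233.09 = 4517.25 s → 75.3 minutes.

75.3 minutes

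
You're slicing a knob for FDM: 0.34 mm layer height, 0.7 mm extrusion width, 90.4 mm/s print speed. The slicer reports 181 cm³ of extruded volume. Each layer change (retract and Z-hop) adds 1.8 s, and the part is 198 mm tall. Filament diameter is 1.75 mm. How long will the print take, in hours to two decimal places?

Line area = 0.34 × 0.7 = 0.238 mm².
Path length: 181000 mm³ / 0.238 mm² → 760504.2 mm.
Extrusion time = 760504.2 / 90.4 = 8412.7 s.
Layers = ⌈198/0.34⌉ = 583.
Z-hop total: 583 × 1.8 → 1049.4 s.
Altogether 8412.7 + 1049.4 = 9462.1 s, i.e. 2.63 hours.

2.63 hours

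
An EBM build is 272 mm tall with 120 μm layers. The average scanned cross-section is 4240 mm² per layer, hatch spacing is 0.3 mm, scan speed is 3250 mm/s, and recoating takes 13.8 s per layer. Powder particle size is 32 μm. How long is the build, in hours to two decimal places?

11.43 hours

Number of layers: 272 / 0.12 → 2267 (rounded up).
Per-layer scan distance = 4240 / 0.3, so 14133.3 mm.
Per-layer scan time = 14133.3 / 3250 = 4.3487 s.
Per-layer time = 4.3487 + 13.8, so 18.1487 s.
Total: 2267 × 18.1487 s = 41143.1029 s → 11.43 hours.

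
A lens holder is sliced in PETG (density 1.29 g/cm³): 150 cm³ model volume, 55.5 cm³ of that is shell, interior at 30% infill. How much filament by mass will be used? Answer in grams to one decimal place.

108.2 g

Volume inside the shell = 150 − 55.5 = 94.5 cm³.
Infill deposited: 0.30 × 94.5 → 28.35 cm³.
Total printed volume = 55.5 + 28.35, so 83.85 cm³.
Mass = 83.85 × 1.29, so 108.1665 g.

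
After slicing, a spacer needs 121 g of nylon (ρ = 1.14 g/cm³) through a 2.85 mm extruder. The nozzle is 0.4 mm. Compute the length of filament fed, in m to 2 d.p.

16.64 m

Volume = 121 g / 1.14 g·cm⁻³ = 106.1404 cm³ = 106140.4 mm³.
A = π r² = π × 1.425² = 6.3794 mm².
Length = 106140.4 / 6.3794 = 16637.99 mm = 16.64 m.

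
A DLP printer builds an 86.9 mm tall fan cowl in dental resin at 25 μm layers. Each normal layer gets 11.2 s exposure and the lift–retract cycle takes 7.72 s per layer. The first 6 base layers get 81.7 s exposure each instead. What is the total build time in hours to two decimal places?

18.39 hours

Layers = ⌈86.9/0.025⌉ = 3476.
Burn-in layers = 6 × (81.7 + 7.72), so 536.52 s.
Regular layers: 3470 × (11.2 + 7.72) → 65652.4 s.
Sum: 536.52 + 65652.4 = 66188.92 s → 18.39 hours.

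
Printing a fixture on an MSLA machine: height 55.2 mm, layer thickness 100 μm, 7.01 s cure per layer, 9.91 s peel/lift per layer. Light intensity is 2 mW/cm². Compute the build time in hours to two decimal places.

Number of layers: 55.2 / 0.1 → 552 (rounded up).
Each layer takes = 7.01 + 9.91, so 16.92 s.
Build time: 552 × 16.92 s = 9339.84 s, i.e. 2.59 hours.

2.59 hours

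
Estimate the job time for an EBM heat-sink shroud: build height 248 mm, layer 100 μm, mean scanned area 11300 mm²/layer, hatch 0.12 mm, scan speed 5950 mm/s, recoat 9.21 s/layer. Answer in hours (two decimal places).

17.25 hours

Layers = ⌈248/0.1⌉ = 2480.
Hatch length per layer = 11300 / 0.12, so 94166.7 mm.
Scan time per layer = 94166.7 / 5950, so 15.8263 s.
Layer cycle = 15.8263 + 9.21 = 25.0363 s.
Build time = 2480 × 25.0363 = 62090.024 s = 17.25 hours.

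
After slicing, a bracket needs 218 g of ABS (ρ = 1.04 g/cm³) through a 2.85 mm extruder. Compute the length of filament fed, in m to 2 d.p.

Volume = 218 g / 1.04 g·cm⁻³ = 209.6154 cm³ = 209615.4 mm³.
A = π r² = π × 1.425² = 6.3794 mm².
L = V/A = 209615.4/6.3794 = 32858.17 mm → 32.86 m.

32.86 m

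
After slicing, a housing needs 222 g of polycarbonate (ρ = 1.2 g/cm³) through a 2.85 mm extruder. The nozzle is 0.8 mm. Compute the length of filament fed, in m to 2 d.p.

29.00 m

Extruded volume: 222/1.2 = 185 cm³ (185000 mm³).
Cross-section of 2.85 mm filament: π·(2.85/2)² = 6.3794 mm².
L = V/A = 185000/6.3794 = 28999.59 mm → 29.00 m.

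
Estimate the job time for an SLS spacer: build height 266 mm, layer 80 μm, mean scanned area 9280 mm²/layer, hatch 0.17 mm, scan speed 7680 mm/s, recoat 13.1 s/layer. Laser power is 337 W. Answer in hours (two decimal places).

18.66 hours

Layer count = ceil(266 / 0.08) = 3325.
Hatch length per layer = 9280 / 0.17, so 54588.2 mm.
Per-layer scan time = 54588.2 / 7680, so 7.1078 s.
Layer cycle = 7.1078 + 13.1 = 20.2078 s.
Build time = 3325 × 20.2078 = 67190.935 s = 18.66 hours.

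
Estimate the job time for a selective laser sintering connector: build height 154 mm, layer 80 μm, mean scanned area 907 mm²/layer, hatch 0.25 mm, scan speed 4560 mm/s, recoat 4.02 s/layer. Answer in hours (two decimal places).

2.58 hours

Number of layers: 154 / 0.08 → 1925 (rounded up).
Hatch length per layer: 907 / 0.25 → 3628 mm.
Per-layer scan time = 3628 / 4560, so 0.7956 s.
Layer cycle: 0.7956 + 4.02 → 4.8156 s.
Total: 1925 × 4.8156 s = 9270.03 s → 2.58 hours.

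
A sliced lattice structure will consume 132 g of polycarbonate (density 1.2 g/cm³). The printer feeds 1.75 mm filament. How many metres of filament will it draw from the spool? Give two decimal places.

45.73 m

Extruded volume: 132/1.2 = 110 cm³ (110000 mm³).
Filament cross-section = π × (1.75/2)² = 2.4053 mm².
L = V/A = 110000/2.4053 = 45732.34 mm → 45.73 m.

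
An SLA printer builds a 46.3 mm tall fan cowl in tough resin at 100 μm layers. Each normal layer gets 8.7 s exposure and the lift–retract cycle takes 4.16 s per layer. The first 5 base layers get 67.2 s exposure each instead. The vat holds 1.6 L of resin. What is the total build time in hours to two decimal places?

1.74 hours

Layer count = ceil(46.3 / 0.1) = 463.
Burn-in layers: 5 × (67.2 + 4.16) → 356.8 s.
Remaining layers: 458 × (8.7 + 4.16) → 5889.88 s.
Total = 356.8 + 5889.88 = 6246.68 s = 1.74 hours.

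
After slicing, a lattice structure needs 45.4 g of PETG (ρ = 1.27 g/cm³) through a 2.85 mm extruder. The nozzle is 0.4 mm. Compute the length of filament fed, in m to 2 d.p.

5.60 m

Extruded volume: 45.4/1.27 = 35.748 cm³ (35748 mm³).
Filament cross-section = π × (2.85/2)² = 6.3794 mm².
L = V/A = 35748/6.3794 = 5603.66 mm → 5.60 m.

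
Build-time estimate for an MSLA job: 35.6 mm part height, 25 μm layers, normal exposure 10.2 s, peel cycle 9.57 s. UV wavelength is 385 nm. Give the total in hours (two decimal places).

7.82 hours

Number of layers: 35.6 / 0.025 → 1424 (rounded up).
Per-layer time: 10.2 + 9.57 → 19.77 s.
Total = 1424 × 19.77 = 28152.48 s = 7.82 hours.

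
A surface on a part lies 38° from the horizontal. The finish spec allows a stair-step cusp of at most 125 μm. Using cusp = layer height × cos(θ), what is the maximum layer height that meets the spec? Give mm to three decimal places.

t = h_c / cos θ = 0.125 / 0.7880 = 0.159 mm.

0.159 mm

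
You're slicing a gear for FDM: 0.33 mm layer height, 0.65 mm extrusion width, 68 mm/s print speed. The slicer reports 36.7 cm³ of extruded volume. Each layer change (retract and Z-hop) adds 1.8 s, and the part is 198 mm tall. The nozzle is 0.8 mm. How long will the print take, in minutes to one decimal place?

Line area: 0.33 × 0.65 → 0.2145 mm².
Path length: 36700 mm³ / 0.2145 mm² → 171095.6 mm.
Time extruding = 171095.6 / 68, so 2516.1 s.
Layers = ⌈198/0.33⌉ = 600.
Z-hop total: 600 × 1.8 → 1080 s.
Total = 2516.1 + 1080 = 3596.1 s = 59.9 minutes.

59.9 minutes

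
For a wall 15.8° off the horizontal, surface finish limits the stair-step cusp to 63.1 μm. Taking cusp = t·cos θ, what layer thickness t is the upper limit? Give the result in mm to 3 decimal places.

0.066 mm

t = h_c / cos θ = 0.0631 / 0.9622 = 0.066 mm.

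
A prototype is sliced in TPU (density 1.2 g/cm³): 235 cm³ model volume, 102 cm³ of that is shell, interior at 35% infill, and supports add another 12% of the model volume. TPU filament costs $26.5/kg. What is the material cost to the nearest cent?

$5.62

Volume inside the shell = 235 − 102 = 133 cm³.
Infill deposited: 0.35 × 133 → 46.55 cm³.
Support = 0.12 × 235 = 28.2 cm³.
Total printed volume: 102 + 46.55 + 28.2 → 176.75 cm³.
Mass = 176.75 × 1.2, so 212.1 g.
Cost = 212.1 g / 1000 × $26.5/kg = $5.62.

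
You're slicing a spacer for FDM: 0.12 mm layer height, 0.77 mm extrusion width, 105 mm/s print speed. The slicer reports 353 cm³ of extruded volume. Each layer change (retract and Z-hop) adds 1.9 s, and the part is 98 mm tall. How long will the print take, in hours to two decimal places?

10.54 hours

Line area: 0.12 × 0.77 → 0.0924 mm².
Toolpath length = 353 cm³ / 0.0924 mm² = 353000 / 0.0924 = 3820346.3 mm.
Extrusion time = 3820346.3 / 105 = 36384.3 s.
Layers = ⌈98/0.12⌉ = 817.
Z-hop total: 817 × 1.9 → 1552.3 s.
Total = 36384.3 + 1552.3 = 37936.6 s = 10.54 hours.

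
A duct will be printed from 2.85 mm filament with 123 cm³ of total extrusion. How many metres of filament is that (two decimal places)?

Filament cross-section = π × (2.85/2)² = 6.3794 mm².
L = 123000 mm³ / 6.3794 mm² = 19280.81 mm, i.e. 19.28 m.

19.28 m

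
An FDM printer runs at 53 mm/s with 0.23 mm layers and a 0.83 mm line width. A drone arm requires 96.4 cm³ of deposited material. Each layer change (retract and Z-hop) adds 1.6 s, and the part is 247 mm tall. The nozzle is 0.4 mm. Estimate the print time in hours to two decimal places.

3.12 hours

Line area: 0.23 × 0.83 → 0.1909 mm².
Toolpath length = 96.4 cm³ / 0.1909 mm² = 96400 / 0.1909 = 504976.4 mm.
Print-move time = 504976.4 / 53 = 9527.9 s.
Number of layers: 247 / 0.23 → 1074 (rounded up).
Z-hop total: 1074 × 1.6 → 1718.4 s.
Altogether 9527.9 + 1718.4 = 11246.3 s, i.e. 3.12 hours.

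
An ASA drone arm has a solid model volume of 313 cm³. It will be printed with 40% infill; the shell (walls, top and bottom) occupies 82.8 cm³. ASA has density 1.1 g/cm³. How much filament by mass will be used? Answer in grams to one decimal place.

Infill region = 313 − 82.8, so 230.2 cm³.
Deposited infill = 0.40 × 230.2, so 92.08 cm³.
Total printed volume = 82.8 + 92.08 = 174.88 cm³.
Mass: 174.88 × 1.1 → 192.368 g.

192.4 g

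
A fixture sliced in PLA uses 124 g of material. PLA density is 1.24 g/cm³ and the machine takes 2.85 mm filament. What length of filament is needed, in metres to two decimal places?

15.68 m

Extruded volume: 124/1.24 = 100 cm³ (100000 mm³).
A = π r² = π × 1.425² = 6.3794 mm².
L = V/A = 100000/6.3794 = 15675.46 mm → 15.68 m.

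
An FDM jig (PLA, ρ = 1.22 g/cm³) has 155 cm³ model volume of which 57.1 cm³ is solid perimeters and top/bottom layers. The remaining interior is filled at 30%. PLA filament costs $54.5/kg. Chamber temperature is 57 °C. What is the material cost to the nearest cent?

$5.75

Infill region: 155 − 57.1 → 97.9 cm³.
Deposited infill = 0.30 × 97.9, so 29.37 cm³.
Total extruded = 57.1 + 29.37, so 86.47 cm³.
Mass: 86.47 × 1.22 → 105.4934 g.
Cost = 105.4934 g / 1000 × $54.5/kg = $5.75.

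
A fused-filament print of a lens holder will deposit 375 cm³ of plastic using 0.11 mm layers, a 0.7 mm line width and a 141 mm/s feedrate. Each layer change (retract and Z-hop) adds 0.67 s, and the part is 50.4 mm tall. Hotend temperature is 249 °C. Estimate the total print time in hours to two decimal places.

9.68 hours

Bead cross-section: 0.11 × 0.7 → 0.077 mm².
Toolpath length = 375 cm³ / 0.077 mm² = 375000 / 0.077 = 4870129.9 mm.
Time extruding = 4870129.9 / 141 = 34539.9 s.
Layer count = ceil(50.4 / 0.11) = 459.
Z-hop total = 459 × 0.67 = 307.53 s.
Altogether 34539.9 + 307.53 = 34847.43 s, i.e. 9.68 hours.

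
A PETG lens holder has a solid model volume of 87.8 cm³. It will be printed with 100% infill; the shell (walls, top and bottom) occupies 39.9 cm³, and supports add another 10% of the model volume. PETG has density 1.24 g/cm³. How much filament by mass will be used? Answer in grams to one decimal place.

Infill region: 87.8 − 39.9 → 47.9 cm³.
Infill volume = 1.00 × 47.9 = 47.9 cm³.
Support: 0.10 × 87.8 → 8.78 cm³.
Total extruded: 39.9 + 47.9 + 8.78 → 96.58 cm³.
Mass = 96.58 × 1.24 = 119.7592 g.

119.8 g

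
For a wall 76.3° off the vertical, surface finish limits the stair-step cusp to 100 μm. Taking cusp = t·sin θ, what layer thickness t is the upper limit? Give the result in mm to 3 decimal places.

sin(76.3°) = 0.9715; t_max = 0.1/0.9715 = 0.103 mm.

0.103 mm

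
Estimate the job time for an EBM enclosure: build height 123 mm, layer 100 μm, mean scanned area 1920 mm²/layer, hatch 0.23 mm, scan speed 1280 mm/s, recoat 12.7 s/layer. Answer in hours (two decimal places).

6.57 hours

Number of layers: 123 / 0.1 → 1230 (rounded up).
Scan path per layer = 1920 / 0.23 = 8347.8 mm.
Beam time per layer = 8347.8 / 1280, so 6.5217 s.
Time per layer: 6.5217 + 12.7 → 19.2217 s.
1230 layers × 19.2217 s/layer = 23642.691 s, i.e. 6.57 hours.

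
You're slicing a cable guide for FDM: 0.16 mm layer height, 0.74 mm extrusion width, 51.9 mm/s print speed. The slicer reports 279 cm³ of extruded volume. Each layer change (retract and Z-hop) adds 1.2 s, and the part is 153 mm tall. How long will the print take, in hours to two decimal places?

12.93 hours

Line area = 0.16 × 0.74, so 0.1184 mm².
Path length: 279000 mm³ / 0.1184 mm² → 2356418.9 mm.
Time extruding = 2356418.9 / 51.9 = 45403.1 s.
Number of layers: 153 / 0.16 → 957 (rounded up).
Layer-change overhead: 957 × 1.2 → 1148.4 s.
Altogether 45403.1 + 1148.4 = 46551.5 s, i.e. 12.93 hours.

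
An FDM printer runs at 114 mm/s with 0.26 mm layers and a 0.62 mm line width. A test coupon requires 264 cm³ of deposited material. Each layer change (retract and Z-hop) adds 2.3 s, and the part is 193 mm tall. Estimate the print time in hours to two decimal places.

Bead cross-section: 0.26 × 0.62 → 0.1612 mm².
Total extruded path = 264000/0.1612 = 1637717.1 mm.
Time extruding = 1637717.1 / 114 = 14365.9 s.
Layers = ⌈193/0.26⌉ = 743.
Z-hop total = 743 × 2.3, so 1708.9 s.
Total = 14365.9 + 1708.9 = 16074.8 s = 4.47 hours.

4.47 hours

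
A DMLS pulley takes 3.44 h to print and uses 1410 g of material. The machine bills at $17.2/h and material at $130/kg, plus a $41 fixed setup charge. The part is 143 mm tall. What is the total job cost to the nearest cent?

$283.47

Machine cost = 17.2 × 3.44, so $59.168.
Material cost = 130 × 1410/1000, so $183.30.
Total = 59.168 + 183.30 + 41 = 283.468 ≈ $283.47.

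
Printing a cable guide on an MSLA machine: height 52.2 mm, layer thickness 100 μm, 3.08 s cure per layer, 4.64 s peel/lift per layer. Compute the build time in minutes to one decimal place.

67.2 minutes

Number of layers: 52.2 / 0.1 → 522 (rounded up).
Cycle time = 3.08 + 4.64, so 7.72 s.
Build time: 522 × 7.72 s = 4029.84 s, i.e. 67.2 minutes.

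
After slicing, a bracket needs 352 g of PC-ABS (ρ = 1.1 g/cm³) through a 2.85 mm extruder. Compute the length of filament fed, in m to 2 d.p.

50.16 m

Volume = 352 g / 1.1 g·cm⁻³ = 320 cm³ = 320000 mm³.
Filament cross-section = π × (2.85/2)² = 6.3794 mm².
Length = 320000 / 6.3794 = 50161.46 mm = 50.16 m.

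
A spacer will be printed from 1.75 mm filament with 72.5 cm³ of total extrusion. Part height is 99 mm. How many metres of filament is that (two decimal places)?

Cross-section of 1.75 mm filament: π·(1.75/2)² = 2.4053 mm².
Length = 72.5 cm³ / 2.4053 mm² = 72500 / 2.4053 = 30141.77 mm = 30.14 m.

30.14 m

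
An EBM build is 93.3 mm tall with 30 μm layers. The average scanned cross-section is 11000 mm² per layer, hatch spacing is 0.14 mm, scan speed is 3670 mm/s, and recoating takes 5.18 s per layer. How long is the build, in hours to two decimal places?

Layer count = ceil(93.3 / 0.03) = 3110.
Scan path per layer = 11000 / 0.14 = 78571.4 mm.
Per-layer scan time = 78571.4 / 3670 = 21.4091 s.
Time per layer: 21.4091 + 5.18 → 26.5891 s.
3110 layers × 26.5891 s/layer = 82692.101 s, i.e. 22.97 hours.

22.97 hours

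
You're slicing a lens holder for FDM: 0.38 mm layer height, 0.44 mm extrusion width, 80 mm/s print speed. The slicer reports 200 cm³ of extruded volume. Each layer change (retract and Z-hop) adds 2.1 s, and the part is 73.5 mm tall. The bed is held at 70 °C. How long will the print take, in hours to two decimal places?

4.27 hours

Line area = 0.38 × 0.44, so 0.1672 mm².
Toolpath length = 200 cm³ / 0.1672 mm² = 200000 / 0.1672 = 1196172.2 mm.
Time extruding = 1196172.2 / 80 = 14952.2 s.
Layer count = ceil(73.5 / 0.38) = 194.
Z-hop total: 194 × 2.1 → 407.4 s.
Altogether 14952.2 + 407.4 = 15359.6 s, i.e. 4.27 hours.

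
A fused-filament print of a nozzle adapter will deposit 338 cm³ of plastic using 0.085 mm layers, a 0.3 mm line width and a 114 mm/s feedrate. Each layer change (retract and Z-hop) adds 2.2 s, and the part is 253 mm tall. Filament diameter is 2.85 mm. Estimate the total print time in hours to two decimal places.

Extrusion cross-section = 0.085 × 0.3 = 0.0255 mm².
Path length: 338000 mm³ / 0.0255 mm² → 13254902 mm.
Time extruding = 13254902 / 114 = 116271.1 s.
Number of layers: 253 / 0.085 → 2977 (rounded up).
Z-hop total = 2977 × 2.2, so 6549.4 s.
Total = 116271.1 + 6549.4 = 122820.5 s = 34.12 hours.

34.12 hours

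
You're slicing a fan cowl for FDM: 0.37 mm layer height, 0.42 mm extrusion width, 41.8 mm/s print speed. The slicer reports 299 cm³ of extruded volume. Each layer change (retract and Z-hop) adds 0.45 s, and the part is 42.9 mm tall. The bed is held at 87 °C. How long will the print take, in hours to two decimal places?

12.80 hours

Extrusion cross-section = 0.37 × 0.42, so 0.1554 mm².
Toolpath length = 299 cm³ / 0.1554 mm² = 299000 / 0.1554 = 1924066.9 mm.
Time extruding: 1924066.9 / 41.8 → 46030.3 s.
Layer count = ceil(42.9 / 0.37) = 116.
Layer-change overhead = 116 × 0.45 = 52.2 s.
Total = 46030.3 + 52.2 = 46082.5 s = 12.80 hours.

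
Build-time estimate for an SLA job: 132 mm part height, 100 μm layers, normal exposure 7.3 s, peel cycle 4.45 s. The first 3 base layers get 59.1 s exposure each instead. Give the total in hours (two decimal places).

4.35 hours

Number of layers: 132 / 0.1 → 1320 (rounded up).
Burn-in layers: 3 × (59.1 + 4.45) → 190.65 s.
Normal layers: 1317 × (7.3 + 4.45) → 15474.75 s.
Sum: 190.65 + 15474.75 = 15665.4 s → 4.35 hours.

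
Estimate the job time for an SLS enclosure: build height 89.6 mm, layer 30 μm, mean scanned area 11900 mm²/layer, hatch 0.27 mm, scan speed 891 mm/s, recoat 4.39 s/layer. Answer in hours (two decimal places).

Layers = ⌈89.6/0.03⌉ = 2987.
Scan path per layer: 11900 / 0.27 → 44074.1 mm.
Scan time per layer = 44074.1 / 891 = 49.4659 s.
Time per layer: 49.4659 + 4.39 → 53.8559 s.
Build time = 2987 × 53.8559 = 160867.5733 s = 44.69 hours.

44.69 hours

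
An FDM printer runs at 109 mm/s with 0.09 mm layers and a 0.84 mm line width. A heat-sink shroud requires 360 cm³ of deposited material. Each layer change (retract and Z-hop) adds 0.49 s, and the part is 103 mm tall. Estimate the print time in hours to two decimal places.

Bead cross-section = 0.09 × 0.84 = 0.0756 mm².
Total extruded path = 360000/0.0756 = 4761904.8 mm.
Extrusion time = 4761904.8 / 109 = 43687.2 s.
Number of layers: 103 / 0.09 → 1145 (rounded up).
Layer-change overhead: 1145 × 0.49 → 561.05 s.
Altogether 43687.2 + 561.05 = 44248.25 s, i.e. 12.29 hours.

12.29 hours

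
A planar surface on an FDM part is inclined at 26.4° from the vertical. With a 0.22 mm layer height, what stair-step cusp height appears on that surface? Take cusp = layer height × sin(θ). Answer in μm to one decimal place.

97.8 μm

sin(26.4°) = 0.4446, so cusp = 0.22 × 0.4446 = 0.097812 mm → 97.8 μm.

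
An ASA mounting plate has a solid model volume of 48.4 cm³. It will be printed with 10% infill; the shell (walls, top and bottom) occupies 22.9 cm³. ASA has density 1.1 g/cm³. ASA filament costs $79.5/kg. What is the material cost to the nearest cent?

$2.23

Infill region = 48.4 − 22.9 = 25.5 cm³.
Infill deposited: 0.10 × 25.5 → 2.55 cm³.
Total extruded = 22.9 + 2.55, so 25.45 cm³.
Mass = 25.45 × 1.1, so 27.995 g.
Cost = 27.995 g / 1000 × $79.5/kg = $2.23.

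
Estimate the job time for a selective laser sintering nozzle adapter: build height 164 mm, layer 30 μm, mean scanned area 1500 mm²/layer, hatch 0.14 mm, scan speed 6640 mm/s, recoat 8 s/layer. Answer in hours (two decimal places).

Layer count = ceil(164 / 0.03) = 5467.
Hatch length per layer = 1500 / 0.14, so 10714.3 mm.
Scan time per layer = 10714.3 / 6640 = 1.6136 s.
Layer cycle = 1.6136 + 8 = 9.6136 s.
5467 layers × 9.6136 s/layer = 52557.5512 s, i.e. 14.60 hours.

14.60 hours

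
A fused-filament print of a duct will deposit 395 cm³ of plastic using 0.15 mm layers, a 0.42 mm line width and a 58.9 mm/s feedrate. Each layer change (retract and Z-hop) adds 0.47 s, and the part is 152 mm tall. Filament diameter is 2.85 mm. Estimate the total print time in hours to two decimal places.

Bead cross-section: 0.15 × 0.42 → 0.063 mm².
Total extruded path = 395000/0.063 = 6269841.3 mm.
Time extruding = 6269841.3 / 58.9 = 106448.9 s.
Layer count = ceil(152 / 0.15) = 1014.
Non-print overhead: 1014 × 0.47 → 476.58 s.
Altogether 106448.9 + 476.58 = 106925.48 s, i.e. 29.70 hours.

29.70 hours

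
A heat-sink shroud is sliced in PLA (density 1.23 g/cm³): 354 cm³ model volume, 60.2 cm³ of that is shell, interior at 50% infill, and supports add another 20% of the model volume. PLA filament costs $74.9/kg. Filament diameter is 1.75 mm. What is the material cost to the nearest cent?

$25.60

Infill region = 354 − 60.2 = 293.8 cm³.
Infill deposited: 0.50 × 293.8 → 146.9 cm³.
Support = 0.20 × 354, so 70.8 cm³.
Total printed volume = 60.2 + 146.9 + 70.8, so 277.9 cm³.
Mass: 277.9 × 1.23 → 341.817 g.
At $74.9/kg: 341.817/1000 × 74.9 = $25.60.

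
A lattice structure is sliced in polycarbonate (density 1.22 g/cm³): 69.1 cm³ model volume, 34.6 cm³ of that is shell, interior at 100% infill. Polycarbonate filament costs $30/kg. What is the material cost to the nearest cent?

$2.53

Infill region = 69.1 − 34.6, so 34.5 cm³.
Deposited infill = 1.00 × 34.5, so 34.5 cm³.
Total printed volume = 34.6 + 34.5, so 69.1 cm³.
Mass = 69.1 × 1.22, so 84.302 g.
Cost = 84.302 g / 1000 × $30/kg = $2.53.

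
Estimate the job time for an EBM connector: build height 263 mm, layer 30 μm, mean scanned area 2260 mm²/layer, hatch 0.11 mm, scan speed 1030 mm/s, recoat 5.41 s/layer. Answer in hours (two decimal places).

Layers = ⌈263/0.03⌉ = 8767.
Hatch length per layer: 2260 / 0.11 → 20545.5 mm.
Scan time per layer = 20545.5 / 1030, so 19.9471 s.
Layer cycle = 19.9471 + 5.41 = 25.3571 s.
Build time = 8767 × 25.3571 = 222305.6957 s = 61.75 hours.

61.75 hours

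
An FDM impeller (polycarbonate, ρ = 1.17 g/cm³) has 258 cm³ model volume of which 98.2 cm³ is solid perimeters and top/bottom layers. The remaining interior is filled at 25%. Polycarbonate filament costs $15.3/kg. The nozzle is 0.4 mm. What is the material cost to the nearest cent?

$2.47

Volume inside the shell: 258 − 98.2 → 159.8 cm³.
Infill deposited = 0.25 × 159.8, so 39.95 cm³.
Deposited volume = 98.2 + 39.95 = 138.15 cm³.
Mass: 138.15 × 1.17 → 161.6355 g.
At $15.3/kg: 161.6355/1000 × 15.3 = $2.47.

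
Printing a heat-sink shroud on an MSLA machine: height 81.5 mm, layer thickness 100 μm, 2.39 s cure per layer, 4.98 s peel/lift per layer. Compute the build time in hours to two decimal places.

1.67 hours

Number of layers: 81.5 / 0.1 → 815 (rounded up).
Cycle time: 2.39 + 4.98 → 7.37 s.
Total = 815 × 7.37 = 6006.55 s = 1.67 hours.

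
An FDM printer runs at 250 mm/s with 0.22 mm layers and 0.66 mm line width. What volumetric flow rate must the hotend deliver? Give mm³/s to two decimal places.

36.30

Bead cross-section = 0.22 × 0.66, so 0.1452 mm².
Q = v·A = 250 × 0.1452 = 36.30 mm³/s.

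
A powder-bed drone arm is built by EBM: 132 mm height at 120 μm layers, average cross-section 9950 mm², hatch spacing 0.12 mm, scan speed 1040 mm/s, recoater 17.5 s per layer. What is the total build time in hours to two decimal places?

Layer count = ceil(132 / 0.12) = 1100.
Scan path per layer: 9950 / 0.12 → 82916.7 mm.
Beam time per layer = 82916.7 / 1040, so 79.7276 s.
Per-layer time = 79.7276 + 17.5 = 97.2276 s.
1100 layers × 97.2276 s/layer = 106950.36 s, i.e. 29.71 hours.

29.71 hours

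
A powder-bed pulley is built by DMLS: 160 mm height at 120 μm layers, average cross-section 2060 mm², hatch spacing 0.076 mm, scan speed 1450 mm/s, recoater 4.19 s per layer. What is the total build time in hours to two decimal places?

8.48 hours

Number of layers: 160 / 0.12 → 1334 (rounded up).
Per-layer scan distance = 2060 / 0.076 = 27105.3 mm.
Scan time per layer: 27105.3 / 1450 → 18.6933 s.
Per-layer time: 18.6933 + 4.19 → 22.8833 s.
Total: 1334 × 22.8833 s = 30526.3222 s → 8.48 hours.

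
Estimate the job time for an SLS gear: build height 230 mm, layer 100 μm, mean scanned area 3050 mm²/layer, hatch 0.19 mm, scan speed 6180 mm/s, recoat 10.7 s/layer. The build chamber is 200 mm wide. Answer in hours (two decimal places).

Layer count = ceil(230 / 0.1) = 2300.
Scan path per layer = 3050 / 0.19, so 16052.6 mm.
Per-layer scan time: 16052.6 / 6180 → 2.5975 s.
Time per layer = 2.5975 + 10.7 = 13.2975 s.
Total: 2300 × 13.2975 s = 30584.25 s → 8.50 hours.

8.50 hours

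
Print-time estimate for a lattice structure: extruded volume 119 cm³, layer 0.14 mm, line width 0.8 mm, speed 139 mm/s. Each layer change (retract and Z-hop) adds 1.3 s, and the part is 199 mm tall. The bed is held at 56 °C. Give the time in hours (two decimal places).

Line area = 0.14 × 0.8, so 0.112 mm².
Toolpath length = 119 cm³ / 0.112 mm² = 119000 / 0.112 = 1062500 mm.
Print-move time: 1062500 / 139 → 7643.9 s.
Number of layers: 199 / 0.14 → 1422 (rounded up).
Layer-change overhead = 1422 × 1.3 = 1848.6 s.
Altogether 7643.9 + 1848.6 = 9492.5 s, i.e. 2.64 hours.

2.64 hours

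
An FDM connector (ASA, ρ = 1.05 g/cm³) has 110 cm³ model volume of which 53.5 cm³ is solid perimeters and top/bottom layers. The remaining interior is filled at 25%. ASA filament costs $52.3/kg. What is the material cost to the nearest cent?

$3.71

Volume inside the shell = 110 − 53.5, so 56.5 cm³.
Infill volume = 0.25 × 56.5, so 14.125 cm³.
Total extruded = 53.5 + 14.125, so 67.625 cm³.
Mass = 67.625 × 1.05 = 71.00625 g.
Cost = 71.00625 g / 1000 × $52.3/kg = $3.71.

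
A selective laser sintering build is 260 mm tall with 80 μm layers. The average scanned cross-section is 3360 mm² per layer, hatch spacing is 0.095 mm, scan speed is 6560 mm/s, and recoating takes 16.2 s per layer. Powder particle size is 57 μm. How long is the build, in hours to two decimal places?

19.49 hours

Layers = ⌈260/0.08⌉ = 3250.
Per-layer scan distance: 3360 / 0.095 → 35368.4 mm.
Per-layer scan time = 35368.4 / 6560 = 5.3915 s.
Layer cycle: 5.3915 + 16.2 → 21.5915 s.
Total: 3250 × 21.5915 s = 70172.375 s → 19.49 hours.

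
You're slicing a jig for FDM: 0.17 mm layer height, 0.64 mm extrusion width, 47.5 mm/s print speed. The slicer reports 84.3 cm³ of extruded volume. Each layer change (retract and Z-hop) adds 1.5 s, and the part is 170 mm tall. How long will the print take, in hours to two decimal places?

4.95 hours

Bead cross-section = 0.17 × 0.64, so 0.1088 mm².
Path length: 84300 mm³ / 0.1088 mm² → 774816.2 mm.
Extrusion time = 774816.2 / 47.5, so 16311.9 s.
Number of layers: 170 / 0.17 → 1000 (rounded up).
Z-hop total = 1000 × 1.5, so 1500 s.
Total = 16311.9 + 1500 = 17811.9 s = 4.95 hours.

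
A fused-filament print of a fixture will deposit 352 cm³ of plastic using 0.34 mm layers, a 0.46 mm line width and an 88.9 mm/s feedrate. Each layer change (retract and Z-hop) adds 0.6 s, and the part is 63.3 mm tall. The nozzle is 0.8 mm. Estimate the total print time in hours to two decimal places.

7.06 hours

Line area: 0.34 × 0.46 → 0.1564 mm².
Path length: 352000 mm³ / 0.1564 mm² → 2250639.4 mm.
Time extruding = 2250639.4 / 88.9 = 25316.5 s.
Number of layers: 63.3 / 0.34 → 187 (rounded up).
Non-print overhead: 187 × 0.6 → 112.2 s.
Altogether 25316.5 + 112.2 = 25428.7 s, i.e. 7.06 hours.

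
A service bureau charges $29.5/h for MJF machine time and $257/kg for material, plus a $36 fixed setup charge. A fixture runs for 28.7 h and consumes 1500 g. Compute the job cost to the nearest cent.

Machine cost: 29.5 × 28.7 → $846.65.
Material charge = 257 × 1500/1000 = $385.50.
Adding setup: 846.65 + 385.50 + 36 → $1268.15.

$1268.15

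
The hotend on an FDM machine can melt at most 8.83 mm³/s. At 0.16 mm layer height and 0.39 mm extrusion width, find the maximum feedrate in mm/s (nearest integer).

Bead cross-section: 0.16 × 0.39 → 0.0624 mm².
v_max = Q/A = 8.83/0.0624 = 141.51 mm/s → 142 mm/s.

142 mm/s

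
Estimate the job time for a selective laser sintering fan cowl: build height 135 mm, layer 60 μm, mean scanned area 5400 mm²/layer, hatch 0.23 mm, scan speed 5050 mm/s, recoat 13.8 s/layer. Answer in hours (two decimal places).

11.53 hours

Layer count = ceil(135 / 0.06) = 2250.
Scan path per layer = 5400 / 0.23 = 23478.3 mm.
Laser time per layer = 23478.3 / 5050 = 4.6492 s.
Time per layer = 4.6492 + 13.8 = 18.4492 s.
Total: 2250 × 18.4492 s = 41510.7 s → 11.53 hours.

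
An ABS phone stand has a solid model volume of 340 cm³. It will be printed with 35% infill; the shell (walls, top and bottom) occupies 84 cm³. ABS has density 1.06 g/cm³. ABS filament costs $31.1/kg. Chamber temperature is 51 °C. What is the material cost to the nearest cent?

Volume inside the shell = 340 − 84, so 256 cm³.
Infill deposited = 0.35 × 256 = 89.6 cm³.
Total printed volume = 84 + 89.6, so 173.6 cm³.
Mass = 173.6 × 1.06, so 184.016 g.
Cost = 184.016 g / 1000 × $31.1/kg = $5.72.

$5.72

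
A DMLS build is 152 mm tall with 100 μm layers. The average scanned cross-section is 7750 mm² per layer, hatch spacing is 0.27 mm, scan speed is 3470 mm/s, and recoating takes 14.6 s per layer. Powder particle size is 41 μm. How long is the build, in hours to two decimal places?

Layer count = ceil(152 / 0.1) = 1520.
Hatch length per layer: 7750 / 0.27 → 28703.7 mm.
Scan time per layer: 28703.7 / 3470 → 8.272 s.
Per-layer time: 8.272 + 14.6 → 22.872 s.
Build time = 1520 × 22.872 = 34765.44 s = 9.66 hours.

9.66 hours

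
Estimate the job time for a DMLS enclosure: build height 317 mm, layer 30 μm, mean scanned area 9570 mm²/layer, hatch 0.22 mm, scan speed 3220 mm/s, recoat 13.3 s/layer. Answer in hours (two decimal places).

Number of layers: 317 / 0.03 → 10567 (rounded up).
Per-layer scan distance: 9570 / 0.22 → 43500 mm.
Laser time per layer = 43500 / 3220, so 13.5093 s.
Time per layer = 13.5093 + 13.3 = 26.8093 s.
Build time = 10567 × 26.8093 = 283293.8731 s = 78.69 hours.

78.69 hours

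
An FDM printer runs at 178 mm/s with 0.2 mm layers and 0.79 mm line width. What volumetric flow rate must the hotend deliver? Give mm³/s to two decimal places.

A: 0.2 × 0.79 → 0.158 mm².
Volumetric flow = 178 × 0.158 = 28.12 mm³/s.

28.12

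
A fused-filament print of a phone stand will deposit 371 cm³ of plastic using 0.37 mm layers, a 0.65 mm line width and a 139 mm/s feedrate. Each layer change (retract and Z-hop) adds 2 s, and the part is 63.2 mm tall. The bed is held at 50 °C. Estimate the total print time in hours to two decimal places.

3.18 hours

Line area = 0.37 × 0.65, so 0.2405 mm².
Path length: 371000 mm³ / 0.2405 mm² → 1542619.5 mm.
Extrusion time: 1542619.5 / 139 → 11098 s.
Layer count = ceil(63.2 / 0.37) = 171.
Non-print overhead: 171 × 2 → 342 s.
Total = 11098 + 342 = 11440 s = 3.18 hours.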